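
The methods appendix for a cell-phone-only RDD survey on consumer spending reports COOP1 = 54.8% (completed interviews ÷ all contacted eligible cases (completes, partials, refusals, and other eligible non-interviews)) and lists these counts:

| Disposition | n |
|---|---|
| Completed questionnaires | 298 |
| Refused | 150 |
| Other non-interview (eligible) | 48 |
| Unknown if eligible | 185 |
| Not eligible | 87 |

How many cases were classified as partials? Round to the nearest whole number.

48

COOP1 = 298 / D = 0.548
D = 298 / 0.548 = 543.8
Rest of base = 496
partials = 543.8 − 496 ≈ 48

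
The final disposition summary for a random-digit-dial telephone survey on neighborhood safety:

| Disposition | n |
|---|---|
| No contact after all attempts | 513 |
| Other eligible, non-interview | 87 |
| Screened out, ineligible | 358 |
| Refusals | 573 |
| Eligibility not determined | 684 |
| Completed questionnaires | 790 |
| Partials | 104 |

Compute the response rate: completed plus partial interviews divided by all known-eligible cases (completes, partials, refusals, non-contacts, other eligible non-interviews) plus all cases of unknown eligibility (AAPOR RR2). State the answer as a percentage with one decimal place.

Num = 790 + 104 = 894
Denominator = 790 + 104 + 573 + 513 + 87 + 684 = 2751
RR2 = 894 / 2751 = 0.3250

32.5%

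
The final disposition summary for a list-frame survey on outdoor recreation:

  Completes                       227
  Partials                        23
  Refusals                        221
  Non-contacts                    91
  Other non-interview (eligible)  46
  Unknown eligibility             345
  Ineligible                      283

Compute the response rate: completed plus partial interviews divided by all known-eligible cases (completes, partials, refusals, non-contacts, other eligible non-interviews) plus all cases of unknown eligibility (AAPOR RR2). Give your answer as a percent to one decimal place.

Num: 227 + 23 = 250
Denominator: 227 + 23 + 221 + 91 + 46 + 345 = 953
RR2 = 250 / 953 = 0.2623

26.2%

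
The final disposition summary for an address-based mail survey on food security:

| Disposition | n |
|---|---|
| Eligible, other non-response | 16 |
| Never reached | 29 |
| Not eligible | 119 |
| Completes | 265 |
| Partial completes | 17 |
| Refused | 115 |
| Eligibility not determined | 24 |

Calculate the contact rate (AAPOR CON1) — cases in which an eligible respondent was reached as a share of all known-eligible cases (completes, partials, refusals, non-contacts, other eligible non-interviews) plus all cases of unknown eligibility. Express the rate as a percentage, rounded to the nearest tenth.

88.6%

Top → 265 + 17 + 115 + 16 = 413
Base → 265 + 17 + 115 + 29 + 16 + 24 = 466
CON1 = 413 / 466 = 0.8863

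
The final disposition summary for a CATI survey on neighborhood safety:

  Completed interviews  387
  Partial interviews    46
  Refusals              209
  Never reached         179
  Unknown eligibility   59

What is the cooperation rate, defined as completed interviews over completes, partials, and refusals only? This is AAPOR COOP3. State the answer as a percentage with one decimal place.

60.3%

Numerator = 387
Denom = 387 + 46 + 209 = 642
COOP3 = 387 / 642 = 0.6028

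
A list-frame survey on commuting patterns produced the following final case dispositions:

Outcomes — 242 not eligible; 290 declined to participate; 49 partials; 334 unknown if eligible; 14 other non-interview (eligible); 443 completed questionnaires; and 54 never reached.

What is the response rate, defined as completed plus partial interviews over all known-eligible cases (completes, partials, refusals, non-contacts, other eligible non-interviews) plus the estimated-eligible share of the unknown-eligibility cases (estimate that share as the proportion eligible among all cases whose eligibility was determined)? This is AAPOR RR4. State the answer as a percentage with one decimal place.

Numerator → 443 + 49 = 492
Known eligible → 443 + 49 + 290 + 54 + 14 = 850
e = 850 / (850 + 242) = 850 / 1092 = 0.7784
Estimated eligible among unknowns → 0.7784 × 334 = 259.99
Denom → 850 + 259.99 = 1109.99
RR4 = 492 / 1109.99 = 0.4432

44.3%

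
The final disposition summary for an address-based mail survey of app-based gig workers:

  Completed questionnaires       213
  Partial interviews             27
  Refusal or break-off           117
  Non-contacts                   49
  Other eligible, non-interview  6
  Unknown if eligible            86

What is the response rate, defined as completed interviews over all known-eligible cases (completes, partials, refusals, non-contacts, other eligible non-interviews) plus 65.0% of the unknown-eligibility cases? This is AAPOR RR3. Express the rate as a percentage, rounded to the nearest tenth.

Num = 213
Eligible (known) = 213 + 27 + 117 + 49 + 6 = 412
Eligible share of unknowns = 0.6500 × 86 = 55.90
Denominator = 412 + 55.90 = 467.90
RR3 = 213 / 467.90 = 0.4552

45.5%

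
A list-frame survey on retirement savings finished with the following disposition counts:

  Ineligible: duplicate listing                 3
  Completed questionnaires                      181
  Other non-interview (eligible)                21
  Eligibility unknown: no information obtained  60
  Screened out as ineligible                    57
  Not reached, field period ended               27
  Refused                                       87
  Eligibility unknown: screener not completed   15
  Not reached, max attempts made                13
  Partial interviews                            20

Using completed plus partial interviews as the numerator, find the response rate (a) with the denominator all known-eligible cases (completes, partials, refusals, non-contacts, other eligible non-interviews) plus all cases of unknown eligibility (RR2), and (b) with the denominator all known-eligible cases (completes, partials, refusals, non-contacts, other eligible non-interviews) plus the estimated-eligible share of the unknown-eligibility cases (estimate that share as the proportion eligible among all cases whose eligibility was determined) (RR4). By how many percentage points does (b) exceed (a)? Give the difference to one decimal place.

1.3

No answer / not reached = 27 + 13 = 40
Eligibility not determined = 15 + 60 = 75
Ineligible = 57 + 3 = 60
Numerator → 181 + 20 = 201
Denom → 181 + 20 + 87 + 40 + 21 + 75 = 424
RR2 = 201 / 424 = 0.4741
Known eligible → 181 + 20 + 87 + 40 + 21 = 349
e = 349 / (349 + 60) = 349 / 409 = 0.8533
Eligible share of unknowns → 0.8533 × 75 = 64.00
Denom → 349 + 64.00 = 413.00
RR4 = 201 / 413.00 = 0.4867
Difference = 48.67 − 47.41 = 1.26 percentage points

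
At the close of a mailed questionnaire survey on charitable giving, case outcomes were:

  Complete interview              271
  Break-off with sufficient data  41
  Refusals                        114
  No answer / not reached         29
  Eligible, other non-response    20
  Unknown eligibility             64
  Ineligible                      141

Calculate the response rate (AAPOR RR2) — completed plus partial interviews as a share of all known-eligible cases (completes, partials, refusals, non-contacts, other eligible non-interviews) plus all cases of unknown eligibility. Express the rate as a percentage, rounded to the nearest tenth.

57.9%

Top → 271 + 41 = 312
Base → 271 + 41 + 114 + 29 + 20 + 64 = 539
RR2 = 312 / 539 = 0.5788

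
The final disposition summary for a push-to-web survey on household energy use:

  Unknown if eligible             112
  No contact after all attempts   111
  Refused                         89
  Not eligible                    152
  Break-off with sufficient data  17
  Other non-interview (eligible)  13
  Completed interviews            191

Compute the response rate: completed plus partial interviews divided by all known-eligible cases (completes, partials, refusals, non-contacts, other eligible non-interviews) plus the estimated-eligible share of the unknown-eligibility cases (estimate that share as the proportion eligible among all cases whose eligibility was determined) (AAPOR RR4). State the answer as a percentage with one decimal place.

Top: 191 + 17 = 208
Determined eligible: 191 + 17 + 89 + 111 + 13 = 421
e = 421 / (421 + 152) = 421 / 573 = 0.7347
Eligible share of unknowns: 0.7347 × 112 = 82.29
Denom: 421 + 82.29 = 503.29
RR4 = 208 / 503.29 = 0.4133

41.3%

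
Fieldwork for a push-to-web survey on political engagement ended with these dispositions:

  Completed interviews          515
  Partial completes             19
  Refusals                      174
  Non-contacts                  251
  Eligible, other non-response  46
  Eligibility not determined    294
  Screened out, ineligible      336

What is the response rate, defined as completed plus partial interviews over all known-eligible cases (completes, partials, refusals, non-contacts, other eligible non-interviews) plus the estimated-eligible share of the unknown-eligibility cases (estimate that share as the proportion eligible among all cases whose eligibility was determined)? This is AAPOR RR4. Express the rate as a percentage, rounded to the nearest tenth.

Num = 515 + 19 = 534
Known eligible = 515 + 19 + 174 + 251 + 46 = 1005
e = 1005 / (1005 + 336) = 1005 / 1341 = 0.7494
e × U = 0.7494 × 294 = 220.32
Denominator = 1005 + 220.32 = 1225.32
RR4 = 534 / 1225.32 = 0.4358

43.6%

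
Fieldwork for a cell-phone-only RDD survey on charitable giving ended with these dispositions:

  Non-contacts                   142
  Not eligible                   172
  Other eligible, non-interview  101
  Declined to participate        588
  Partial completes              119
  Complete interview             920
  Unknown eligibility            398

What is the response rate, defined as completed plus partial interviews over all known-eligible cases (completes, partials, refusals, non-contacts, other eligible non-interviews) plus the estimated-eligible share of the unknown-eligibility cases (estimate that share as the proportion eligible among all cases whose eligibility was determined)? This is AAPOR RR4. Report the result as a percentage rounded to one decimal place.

46.5%

Top → 920 + 119 = 1039
Known eligible → 920 + 119 + 588 + 142 + 101 = 1870
e = 1870 / (1870 + 172) = 1870 / 2042 = 0.9158
Eligible share of unknowns → 0.9158 × 398 = 364.49
Denominator → 1870 + 364.49 = 2234.49
RR4 = 1039 / 2234.49 = 0.4650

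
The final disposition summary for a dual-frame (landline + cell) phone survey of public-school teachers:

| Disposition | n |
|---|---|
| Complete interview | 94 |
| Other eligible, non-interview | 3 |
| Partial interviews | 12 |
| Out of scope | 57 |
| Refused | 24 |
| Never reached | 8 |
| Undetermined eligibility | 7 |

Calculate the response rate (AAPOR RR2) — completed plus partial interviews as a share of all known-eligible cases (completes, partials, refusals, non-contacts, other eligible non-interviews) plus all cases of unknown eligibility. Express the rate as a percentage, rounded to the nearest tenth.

Top: 94 + 12 = 106
Denom: 94 + 12 + 24 + 8 + 3 + 7 = 148
RR2 = 106 / 148 = 0.7162

71.6%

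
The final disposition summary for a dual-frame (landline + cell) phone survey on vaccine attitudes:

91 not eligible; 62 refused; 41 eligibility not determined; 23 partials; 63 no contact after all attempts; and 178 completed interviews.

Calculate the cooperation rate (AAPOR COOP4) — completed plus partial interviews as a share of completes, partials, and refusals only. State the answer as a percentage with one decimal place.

Num → 178 + 23 = 201
Base → 178 + 23 + 62 = 263
COOP4 = 201 / 263 = 0.7643

76.4%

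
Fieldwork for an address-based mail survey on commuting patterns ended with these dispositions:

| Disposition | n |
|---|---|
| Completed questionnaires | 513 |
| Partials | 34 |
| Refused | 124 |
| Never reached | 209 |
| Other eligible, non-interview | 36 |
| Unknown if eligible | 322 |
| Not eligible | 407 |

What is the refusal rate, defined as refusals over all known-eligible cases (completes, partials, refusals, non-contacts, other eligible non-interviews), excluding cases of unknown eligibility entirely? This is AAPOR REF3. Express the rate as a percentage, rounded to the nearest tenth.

Top: 124
Denominator: 513 + 34 + 124 + 209 + 36 = 916
REF3 = 124 / 916 = 0.1354

13.5%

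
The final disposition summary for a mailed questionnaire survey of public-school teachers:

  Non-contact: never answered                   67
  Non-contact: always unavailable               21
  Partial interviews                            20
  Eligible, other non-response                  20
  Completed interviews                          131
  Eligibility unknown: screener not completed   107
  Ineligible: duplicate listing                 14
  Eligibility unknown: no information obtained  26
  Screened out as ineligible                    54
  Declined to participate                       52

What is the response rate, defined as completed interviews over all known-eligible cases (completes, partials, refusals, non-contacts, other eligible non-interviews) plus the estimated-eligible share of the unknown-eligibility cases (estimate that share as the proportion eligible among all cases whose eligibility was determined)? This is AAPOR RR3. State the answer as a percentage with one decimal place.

No contact after all attempts = 67 + 21 = 88
Eligibility not determined = 107 + 26 = 133
Out of scope = 54 + 14 = 68
Numerator: 131
Eligible (known): 131 + 20 + 52 + 88 + 20 = 311
e = 311 / (311 + 68) = 311 / 379 = 0.8206
e × U: 0.8206 × 133 = 109.14
Denom: 311 + 109.14 = 420.14
RR3 = 131 / 420.14 = 0.3118

31.2%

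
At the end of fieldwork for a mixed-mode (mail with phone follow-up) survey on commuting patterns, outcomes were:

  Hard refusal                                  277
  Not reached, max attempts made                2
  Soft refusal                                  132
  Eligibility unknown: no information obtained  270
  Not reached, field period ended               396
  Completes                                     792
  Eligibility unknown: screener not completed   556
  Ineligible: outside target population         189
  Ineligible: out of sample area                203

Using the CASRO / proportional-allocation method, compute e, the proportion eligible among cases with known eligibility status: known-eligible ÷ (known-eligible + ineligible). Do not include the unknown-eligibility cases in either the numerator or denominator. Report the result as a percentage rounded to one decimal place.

80.3%

Declined to participate = 277 + 132 = 409
No answer / not reached = 396 + 2 = 398
Undetermined eligibility = 556 + 270 = 826
Out of scope = 189 + 203 = 392
Determined eligible = 792 + 409 + 398 = 1599
e = 1599 / (1599 + 392) = 1599 / 1991 = 0.8031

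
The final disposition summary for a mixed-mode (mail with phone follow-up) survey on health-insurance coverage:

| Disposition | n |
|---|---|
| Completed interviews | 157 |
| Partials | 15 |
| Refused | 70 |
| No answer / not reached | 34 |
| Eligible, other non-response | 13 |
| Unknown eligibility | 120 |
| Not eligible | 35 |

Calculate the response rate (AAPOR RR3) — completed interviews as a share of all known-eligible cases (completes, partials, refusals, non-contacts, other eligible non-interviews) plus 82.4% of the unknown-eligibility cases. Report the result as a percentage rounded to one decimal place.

Num = 157
Eligible (known) = 157 + 15 + 70 + 34 + 13 = 289
Eligible share of unknowns = 0.8240 × 120 = 98.88
Denom = 289 + 98.88 = 387.88
RR3 = 157 / 387.88 = 0.4048

40.5%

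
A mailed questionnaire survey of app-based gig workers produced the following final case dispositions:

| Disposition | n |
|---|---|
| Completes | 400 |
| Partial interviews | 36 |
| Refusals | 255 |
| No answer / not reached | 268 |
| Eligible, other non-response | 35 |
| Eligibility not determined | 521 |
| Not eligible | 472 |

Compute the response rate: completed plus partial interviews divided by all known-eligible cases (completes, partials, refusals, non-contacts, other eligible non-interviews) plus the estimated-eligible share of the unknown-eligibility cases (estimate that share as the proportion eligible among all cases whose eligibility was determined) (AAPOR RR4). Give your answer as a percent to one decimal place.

Numerator = 400 + 36 = 436
Eligible (known) = 400 + 36 + 255 + 268 + 35 = 994
e = 994 / (994 + 472) = 994 / 1466 = 0.6780
e × U = 0.6780 × 521 = 353.24
Denominator = 994 + 353.24 = 1347.24
RR4 = 436 / 1347.24 = 0.3236

32.4%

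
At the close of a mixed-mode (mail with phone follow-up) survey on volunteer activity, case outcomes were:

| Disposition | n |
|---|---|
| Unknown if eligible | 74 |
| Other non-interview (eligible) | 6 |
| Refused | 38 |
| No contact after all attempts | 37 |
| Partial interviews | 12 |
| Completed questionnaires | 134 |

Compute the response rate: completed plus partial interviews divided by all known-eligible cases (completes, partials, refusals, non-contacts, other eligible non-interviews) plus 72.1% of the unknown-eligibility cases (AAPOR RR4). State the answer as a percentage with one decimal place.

52.1%

Top = 134 + 12 = 146
Determined eligible = 134 + 12 + 38 + 37 + 6 = 227
Eligible share of unknowns = 0.7210 × 74 = 53.35
Base = 227 + 53.35 = 280.35
RR4 = 146 / 280.35 = 0.5208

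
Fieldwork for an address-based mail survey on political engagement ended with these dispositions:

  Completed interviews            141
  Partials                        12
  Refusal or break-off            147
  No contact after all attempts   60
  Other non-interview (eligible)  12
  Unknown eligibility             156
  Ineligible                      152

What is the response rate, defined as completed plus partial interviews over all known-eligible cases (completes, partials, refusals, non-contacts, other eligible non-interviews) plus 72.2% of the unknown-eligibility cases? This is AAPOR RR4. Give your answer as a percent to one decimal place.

31.6%

Numerator: 141 + 12 = 153
Known eligible: 141 + 12 + 147 + 60 + 12 = 372
Eligible share of unknowns: 0.7220 × 156 = 112.63
Base: 372 + 112.63 = 484.63
RR4 = 153 / 484.63 = 0.3157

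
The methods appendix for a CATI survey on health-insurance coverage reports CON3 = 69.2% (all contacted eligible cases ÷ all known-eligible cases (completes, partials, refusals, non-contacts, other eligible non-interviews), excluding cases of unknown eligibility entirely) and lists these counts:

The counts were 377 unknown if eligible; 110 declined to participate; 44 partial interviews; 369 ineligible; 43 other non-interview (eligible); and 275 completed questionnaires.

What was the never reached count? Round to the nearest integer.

210

Top: 275 + 44 + 110 + 43 = 472
CON3 = 472 / D = 0.692
D = 472 / 0.692 = 682.1
Remaining denominator categories sum to 472
never reached = 682.1 − 472 ≈ 210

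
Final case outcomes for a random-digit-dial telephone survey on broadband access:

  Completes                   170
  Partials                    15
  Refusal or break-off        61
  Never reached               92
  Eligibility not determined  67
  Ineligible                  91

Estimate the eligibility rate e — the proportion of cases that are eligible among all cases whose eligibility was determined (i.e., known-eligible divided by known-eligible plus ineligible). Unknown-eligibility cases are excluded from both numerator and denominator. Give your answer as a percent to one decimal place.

Determined eligible: 170 + 15 + 61 + 92 = 338
e = 338 / (338 + 91) = 338 / 429 = 0.7879

78.8%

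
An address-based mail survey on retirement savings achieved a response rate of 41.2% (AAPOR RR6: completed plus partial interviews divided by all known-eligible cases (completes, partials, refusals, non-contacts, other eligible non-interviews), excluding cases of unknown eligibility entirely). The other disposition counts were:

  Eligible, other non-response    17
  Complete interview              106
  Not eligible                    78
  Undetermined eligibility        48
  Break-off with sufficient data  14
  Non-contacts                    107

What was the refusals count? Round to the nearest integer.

47

Num = 106 + 14 = 120
RR6 = 120 / D = 0.412
D = 120 / 0.412 = 291.3
Rest of base = 244
refusals = 291.3 − 244 ≈ 47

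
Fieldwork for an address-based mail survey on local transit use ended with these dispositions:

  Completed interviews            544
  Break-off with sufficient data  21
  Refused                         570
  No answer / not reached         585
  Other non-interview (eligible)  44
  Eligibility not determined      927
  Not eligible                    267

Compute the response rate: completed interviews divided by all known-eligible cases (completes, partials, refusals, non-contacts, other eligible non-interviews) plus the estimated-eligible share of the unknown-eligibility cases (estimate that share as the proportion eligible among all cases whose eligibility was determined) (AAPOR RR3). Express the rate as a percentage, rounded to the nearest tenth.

Numerator → 544
Determined eligible → 544 + 21 + 570 + 585 + 44 = 1764
e = 1764 / (1764 + 267) = 1764 / 2031 = 0.8685
e × U → 0.8685 × 927 = 805.10
Denominator → 1764 + 805.10 = 2569.10
RR3 = 544 / 2569.10 = 0.2117

21.2%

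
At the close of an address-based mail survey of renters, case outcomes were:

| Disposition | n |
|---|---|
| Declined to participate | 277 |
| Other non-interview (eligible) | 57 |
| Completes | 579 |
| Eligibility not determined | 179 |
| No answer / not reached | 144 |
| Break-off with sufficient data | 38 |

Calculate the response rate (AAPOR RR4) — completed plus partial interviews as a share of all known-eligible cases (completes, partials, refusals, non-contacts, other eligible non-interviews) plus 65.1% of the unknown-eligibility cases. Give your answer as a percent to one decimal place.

50.9%

Num → 579 + 38 = 617
Known eligible → 579 + 38 + 277 + 144 + 57 = 1095
e × U → 0.6510 × 179 = 116.53
Denominator → 1095 + 116.53 = 1211.53
RR4 = 617 / 1211.53 = 0.5093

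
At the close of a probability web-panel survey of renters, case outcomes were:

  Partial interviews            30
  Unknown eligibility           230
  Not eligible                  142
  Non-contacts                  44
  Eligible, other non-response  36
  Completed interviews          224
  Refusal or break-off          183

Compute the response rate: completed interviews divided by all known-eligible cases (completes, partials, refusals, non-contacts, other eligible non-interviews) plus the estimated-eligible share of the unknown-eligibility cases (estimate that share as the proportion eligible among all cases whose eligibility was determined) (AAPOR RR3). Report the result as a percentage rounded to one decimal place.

32.1%

Numerator = 224
Known eligible = 224 + 30 + 183 + 44 + 36 = 517
e = 517 / (517 + 142) = 517 / 659 = 0.7845
Eligible share of unknowns = 0.7845 × 230 = 180.44
Denom = 517 + 180.44 = 697.44
RR3 = 224 / 697.44 = 0.3212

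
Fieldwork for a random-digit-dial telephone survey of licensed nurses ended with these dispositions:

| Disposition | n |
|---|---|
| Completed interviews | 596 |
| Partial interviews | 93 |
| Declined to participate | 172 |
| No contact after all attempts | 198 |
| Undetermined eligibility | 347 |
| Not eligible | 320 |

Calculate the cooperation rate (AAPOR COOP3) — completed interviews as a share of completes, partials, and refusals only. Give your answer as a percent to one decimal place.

Num → 596
Base → 596 + 93 + 172 = 861
COOP3 = 596 / 861 = 0.6922

69.2%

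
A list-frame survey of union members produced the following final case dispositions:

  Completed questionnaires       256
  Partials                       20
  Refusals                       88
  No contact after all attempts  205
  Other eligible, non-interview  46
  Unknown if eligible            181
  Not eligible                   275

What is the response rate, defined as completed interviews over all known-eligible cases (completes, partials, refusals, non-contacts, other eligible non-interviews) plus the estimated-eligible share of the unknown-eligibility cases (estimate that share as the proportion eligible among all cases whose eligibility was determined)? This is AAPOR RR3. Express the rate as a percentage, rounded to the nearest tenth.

Num → 256
Known eligible → 256 + 20 + 88 + 205 + 46 = 615
e = 615 / (615 + 275) = 615 / 890 = 0.6910
Eligible share of unknowns → 0.6910 × 181 = 125.07
Denom → 615 + 125.07 = 740.07
RR3 = 256 / 740.07 = 0.3459

34.6%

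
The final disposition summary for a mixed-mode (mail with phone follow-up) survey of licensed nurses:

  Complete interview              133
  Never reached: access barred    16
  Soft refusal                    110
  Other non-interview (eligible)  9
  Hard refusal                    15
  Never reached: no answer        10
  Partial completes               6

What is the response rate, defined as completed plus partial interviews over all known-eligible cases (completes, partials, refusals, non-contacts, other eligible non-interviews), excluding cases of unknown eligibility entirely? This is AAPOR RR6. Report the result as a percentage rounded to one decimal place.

46.5%

Refusal or break-off = 15 + 110 = 125
Non-contacts = 10 + 16 = 26
Top → 133 + 6 = 139
Denom → 133 + 6 + 125 + 26 + 9 = 299
RR6 = 139 / 299 = 0.4649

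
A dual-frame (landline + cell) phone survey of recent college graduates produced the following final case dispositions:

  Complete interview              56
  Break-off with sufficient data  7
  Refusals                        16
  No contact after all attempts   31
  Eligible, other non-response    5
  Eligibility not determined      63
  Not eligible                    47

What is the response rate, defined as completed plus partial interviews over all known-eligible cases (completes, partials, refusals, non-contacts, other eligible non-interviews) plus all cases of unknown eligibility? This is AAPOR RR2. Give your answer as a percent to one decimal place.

Num = 56 + 7 = 63
Denom = 56 + 7 + 16 + 31 + 5 + 63 = 178
RR2 = 63 / 178 = 0.3539

35.4%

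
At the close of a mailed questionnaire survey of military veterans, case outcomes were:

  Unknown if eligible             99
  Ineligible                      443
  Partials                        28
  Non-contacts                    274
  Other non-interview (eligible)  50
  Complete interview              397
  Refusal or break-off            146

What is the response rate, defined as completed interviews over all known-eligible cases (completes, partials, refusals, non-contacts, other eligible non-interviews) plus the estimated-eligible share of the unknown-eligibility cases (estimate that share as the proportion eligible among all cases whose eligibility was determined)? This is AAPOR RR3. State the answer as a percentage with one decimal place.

41.3%

Numerator: 397
Known eligible: 397 + 28 + 146 + 274 + 50 = 895
e = 895 / (895 + 443) = 895 / 1338 = 0.6689
Estimated eligible among unknowns: 0.6689 × 99 = 66.22
Denom: 895 + 66.22 = 961.22
RR3 = 397 / 961.22 = 0.4130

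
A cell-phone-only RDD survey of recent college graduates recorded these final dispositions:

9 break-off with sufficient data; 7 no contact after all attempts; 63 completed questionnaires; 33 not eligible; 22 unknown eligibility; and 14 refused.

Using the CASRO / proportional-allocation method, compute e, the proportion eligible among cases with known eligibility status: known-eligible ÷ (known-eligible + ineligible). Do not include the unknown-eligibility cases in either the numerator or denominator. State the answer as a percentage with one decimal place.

Determined eligible → 63 + 9 + 14 + 7 = 93
e = 93 / (93 + 33) = 93 / 126 = 0.7381

73.8%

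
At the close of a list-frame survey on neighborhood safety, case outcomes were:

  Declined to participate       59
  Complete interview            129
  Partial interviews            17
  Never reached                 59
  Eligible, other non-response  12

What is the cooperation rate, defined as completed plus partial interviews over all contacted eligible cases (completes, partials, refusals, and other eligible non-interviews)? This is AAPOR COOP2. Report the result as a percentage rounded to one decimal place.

Num → 129 + 17 = 146
Denom → 129 + 17 + 59 + 12 = 217
COOP2 = 146 / 217 = 0.6728

67.3%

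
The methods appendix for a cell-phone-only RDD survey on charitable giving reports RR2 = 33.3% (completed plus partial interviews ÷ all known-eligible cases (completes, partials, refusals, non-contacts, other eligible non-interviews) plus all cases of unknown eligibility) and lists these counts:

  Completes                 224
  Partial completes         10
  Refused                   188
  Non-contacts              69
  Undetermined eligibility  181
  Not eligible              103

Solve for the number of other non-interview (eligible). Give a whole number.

31

Num = 224 + 10 = 234
RR2 = 234 / D = 0.333
D = 234 / 0.333 = 702.7
Rest of base = 672
other non-interview (eligible) = 702.7 − 672 ≈ 31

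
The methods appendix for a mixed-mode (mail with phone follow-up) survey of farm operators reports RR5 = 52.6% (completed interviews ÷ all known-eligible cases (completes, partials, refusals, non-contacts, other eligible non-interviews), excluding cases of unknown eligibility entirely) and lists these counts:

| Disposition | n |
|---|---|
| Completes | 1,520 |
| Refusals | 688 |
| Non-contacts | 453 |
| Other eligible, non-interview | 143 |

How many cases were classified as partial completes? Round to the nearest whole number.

86

RR5 = 1520 / D = 0.526
D = 1520 / 0.526 = 2889.7
Other denominator terms total 2804
partial completes = 2889.7 − 2804 ≈ 86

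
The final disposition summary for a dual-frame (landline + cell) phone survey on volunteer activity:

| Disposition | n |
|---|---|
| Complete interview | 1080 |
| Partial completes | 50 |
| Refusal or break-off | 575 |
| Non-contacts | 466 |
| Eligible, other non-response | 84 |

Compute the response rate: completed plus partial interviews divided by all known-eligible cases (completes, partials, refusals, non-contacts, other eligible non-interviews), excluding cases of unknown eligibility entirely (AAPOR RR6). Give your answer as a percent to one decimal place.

50.1%

Num → 1080 + 50 = 1130
Denom → 1080 + 50 + 575 + 466 + 84 = 2255
RR6 = 1130 / 2255 = 0.5011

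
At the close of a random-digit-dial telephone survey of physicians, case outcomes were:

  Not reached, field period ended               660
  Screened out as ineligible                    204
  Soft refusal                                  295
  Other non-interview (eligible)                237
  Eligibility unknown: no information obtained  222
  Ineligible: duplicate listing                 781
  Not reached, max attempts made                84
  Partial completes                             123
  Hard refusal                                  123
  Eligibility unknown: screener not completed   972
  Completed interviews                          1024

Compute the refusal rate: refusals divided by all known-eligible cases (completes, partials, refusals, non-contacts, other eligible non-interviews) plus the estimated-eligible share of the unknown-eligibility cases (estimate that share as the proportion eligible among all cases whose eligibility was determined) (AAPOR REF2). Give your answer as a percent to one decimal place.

Refusal or break-off = 123 + 295 = 418
No answer / not reached = 660 + 84 = 744
Unknown eligibility = 972 + 222 = 1194
Not eligible = 204 + 781 = 985
Num = 418
Determined eligible = 1024 + 123 + 418 + 744 + 237 = 2546
e = 2546 / (2546 + 985) = 2546 / 3531 = 0.7210
Estimated eligible among unknowns = 0.7210 × 1194 = 860.87
Base = 2546 + 860.87 = 3406.87
REF2 = 418 / 3406.87 = 0.1227

12.3%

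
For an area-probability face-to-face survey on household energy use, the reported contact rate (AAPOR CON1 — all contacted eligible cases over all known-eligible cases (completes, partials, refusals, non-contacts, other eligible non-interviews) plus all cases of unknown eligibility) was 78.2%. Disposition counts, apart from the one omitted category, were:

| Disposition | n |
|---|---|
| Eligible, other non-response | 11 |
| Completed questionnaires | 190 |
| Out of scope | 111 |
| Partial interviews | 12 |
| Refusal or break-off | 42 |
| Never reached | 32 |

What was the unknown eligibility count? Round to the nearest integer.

39

Top = 190 + 12 + 42 + 11 = 255
CON1 = 255 / D = 0.782
D = 255 / 0.782 = 326.1
Other denominator terms total 287
unknown eligibility = 326.1 − 287 ≈ 39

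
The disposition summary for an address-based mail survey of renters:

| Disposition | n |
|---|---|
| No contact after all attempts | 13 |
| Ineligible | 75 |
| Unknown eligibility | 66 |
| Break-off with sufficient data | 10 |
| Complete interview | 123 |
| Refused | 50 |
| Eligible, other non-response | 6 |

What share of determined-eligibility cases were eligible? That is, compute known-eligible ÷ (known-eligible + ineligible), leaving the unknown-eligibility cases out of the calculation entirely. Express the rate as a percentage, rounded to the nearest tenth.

Known eligible: 123 + 10 + 50 + 13 + 6 = 202
e = 202 / (202 + 75) = 202 / 277 = 0.7292

72.9%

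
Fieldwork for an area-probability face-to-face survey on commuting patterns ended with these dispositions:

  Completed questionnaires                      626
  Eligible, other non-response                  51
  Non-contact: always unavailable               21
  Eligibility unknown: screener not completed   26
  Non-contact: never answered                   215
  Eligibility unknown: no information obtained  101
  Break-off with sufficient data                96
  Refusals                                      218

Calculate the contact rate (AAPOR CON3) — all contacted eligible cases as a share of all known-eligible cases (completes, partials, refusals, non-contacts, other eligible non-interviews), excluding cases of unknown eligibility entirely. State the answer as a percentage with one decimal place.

80.8%

Never reached = 215 + 21 = 236
Unknown eligibility = 26 + 101 = 127
Num → 626 + 96 + 218 + 51 = 991
Denom → 626 + 96 + 218 + 236 + 51 = 1227
CON3 = 991 / 1227 = 0.8077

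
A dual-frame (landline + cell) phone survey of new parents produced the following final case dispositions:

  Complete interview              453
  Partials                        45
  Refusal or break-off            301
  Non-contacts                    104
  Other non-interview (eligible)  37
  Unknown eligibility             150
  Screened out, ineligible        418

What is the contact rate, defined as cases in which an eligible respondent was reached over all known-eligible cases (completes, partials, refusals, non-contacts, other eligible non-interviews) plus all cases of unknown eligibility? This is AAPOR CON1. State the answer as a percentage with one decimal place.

Top = 453 + 45 + 301 + 37 = 836
Denom = 453 + 45 + 301 + 104 + 37 + 150 = 1090
CON1 = 836 / 1090 = 0.7670

76.7%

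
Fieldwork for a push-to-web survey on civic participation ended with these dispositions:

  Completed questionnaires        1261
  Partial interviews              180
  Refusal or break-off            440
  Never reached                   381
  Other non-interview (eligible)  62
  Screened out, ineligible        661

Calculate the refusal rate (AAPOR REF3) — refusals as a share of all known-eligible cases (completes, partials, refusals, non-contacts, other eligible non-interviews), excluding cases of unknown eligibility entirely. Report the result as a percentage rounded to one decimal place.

18.9%

Top = 440
Denominator = 1261 + 180 + 440 + 381 + 62 = 2324
REF3 = 440 / 2324 = 0.1893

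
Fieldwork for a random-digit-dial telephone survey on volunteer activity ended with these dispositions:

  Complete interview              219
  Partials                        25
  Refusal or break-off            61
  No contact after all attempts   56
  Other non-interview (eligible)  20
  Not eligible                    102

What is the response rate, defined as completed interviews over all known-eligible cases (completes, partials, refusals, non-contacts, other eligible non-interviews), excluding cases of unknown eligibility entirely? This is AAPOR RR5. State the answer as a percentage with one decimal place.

57.5%

Numerator → 219
Base → 219 + 25 + 61 + 56 + 20 = 381
RR5 = 219 / 381 = 0.5748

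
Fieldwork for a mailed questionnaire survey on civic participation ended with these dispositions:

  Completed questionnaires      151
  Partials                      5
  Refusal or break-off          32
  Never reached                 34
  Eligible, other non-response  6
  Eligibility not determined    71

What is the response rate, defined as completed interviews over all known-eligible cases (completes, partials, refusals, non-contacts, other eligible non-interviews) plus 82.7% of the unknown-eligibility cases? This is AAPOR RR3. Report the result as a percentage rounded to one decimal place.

Numerator → 151
Eligible (known) → 151 + 5 + 32 + 34 + 6 = 228
e × U → 0.8270 × 71 = 58.72
Denominator → 228 + 58.72 = 286.72
RR3 = 151 / 286.72 = 0.5266

52.7%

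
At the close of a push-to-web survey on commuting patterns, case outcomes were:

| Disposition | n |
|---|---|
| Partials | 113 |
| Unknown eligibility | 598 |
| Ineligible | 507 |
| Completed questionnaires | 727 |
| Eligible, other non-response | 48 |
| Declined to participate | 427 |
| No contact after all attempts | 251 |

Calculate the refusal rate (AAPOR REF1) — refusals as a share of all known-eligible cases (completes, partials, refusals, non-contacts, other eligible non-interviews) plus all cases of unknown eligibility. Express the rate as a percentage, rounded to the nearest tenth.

19.7%

Top: 427
Denominator: 727 + 113 + 427 + 251 + 48 + 598 = 2164
REF1 = 427 / 2164 = 0.1973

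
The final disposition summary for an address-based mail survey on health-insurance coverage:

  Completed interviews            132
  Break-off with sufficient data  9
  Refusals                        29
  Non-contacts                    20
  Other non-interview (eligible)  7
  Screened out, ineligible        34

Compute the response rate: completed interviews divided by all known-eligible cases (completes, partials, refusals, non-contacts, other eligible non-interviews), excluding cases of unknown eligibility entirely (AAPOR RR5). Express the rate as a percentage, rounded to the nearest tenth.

67.0%

Numerator: 132
Denominator: 132 + 9 + 29 + 20 + 7 = 197
RR5 = 132 / 197 = 0.6701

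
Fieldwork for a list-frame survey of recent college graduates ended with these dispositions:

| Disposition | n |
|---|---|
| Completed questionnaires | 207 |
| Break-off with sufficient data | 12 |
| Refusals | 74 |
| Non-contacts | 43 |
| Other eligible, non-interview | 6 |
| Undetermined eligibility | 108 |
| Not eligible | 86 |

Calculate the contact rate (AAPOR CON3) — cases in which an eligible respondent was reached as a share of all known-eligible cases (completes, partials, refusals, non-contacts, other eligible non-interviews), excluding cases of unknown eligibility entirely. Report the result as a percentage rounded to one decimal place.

Top → 207 + 12 + 74 + 6 = 299
Base → 207 + 12 + 74 + 43 + 6 = 342
CON3 = 299 / 342 = 0.8743

87.4%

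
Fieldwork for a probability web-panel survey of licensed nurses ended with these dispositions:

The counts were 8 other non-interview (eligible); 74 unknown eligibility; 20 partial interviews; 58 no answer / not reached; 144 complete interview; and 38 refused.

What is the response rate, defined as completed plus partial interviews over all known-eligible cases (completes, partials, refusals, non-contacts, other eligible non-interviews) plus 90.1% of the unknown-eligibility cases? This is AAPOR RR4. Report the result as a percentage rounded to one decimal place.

Num: 144 + 20 = 164
Eligible (known): 144 + 20 + 38 + 58 + 8 = 268
e × U: 0.9010 × 74 = 66.67
Denom: 268 + 66.67 = 334.67
RR4 = 164 / 334.67 = 0.4900

49.0%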